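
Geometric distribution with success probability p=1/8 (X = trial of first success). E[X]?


For geometric (trials until first success), E[X] = 1/p = 1/(1/8) = 8

8


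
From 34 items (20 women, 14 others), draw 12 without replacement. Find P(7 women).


P(X=7) = C(20,7)*C(14,5) / C(34,12)
= 77520*2002 / 548354040
= 155195040/548354040 = 5852/20677

5852/20677


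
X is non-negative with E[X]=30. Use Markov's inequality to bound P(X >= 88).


Markov: P(X >= a) <= E[X]/a
P(X >= 88) <= 30/88 = 15/44

15/44


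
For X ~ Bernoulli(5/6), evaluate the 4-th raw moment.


For Bernoulli: X in {0,1}
E[X^4] = 0^4*(1-5/6) + 1^4*5/6 = 5/6

5/6


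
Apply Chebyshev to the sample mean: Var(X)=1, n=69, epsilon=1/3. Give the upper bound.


Var(Xbar) = Var(X)/n = 1/69
Chebyshev: P(|Xbar-mu| >= 1/3) <= Var(Xbar)/(1/3)^2 = (1/69)/(1/9) = 3/23

3/23


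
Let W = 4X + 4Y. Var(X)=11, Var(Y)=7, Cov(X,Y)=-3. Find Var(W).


Var(4X + 4Y) = 4^2*Var(X) + 4^2*Var(Y) + 2*4*4*Cov(X,Y)
= 16*11 + 16*7 + 32*(-3)
= 176 + 112 - 96 = 192

192


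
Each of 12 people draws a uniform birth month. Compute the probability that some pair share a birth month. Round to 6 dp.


P(all different) = prod((12-i)/12 for i=0..11) = 0.000054
P(at least one match) = 1 - 0.000054 = 0.999946

0.999946


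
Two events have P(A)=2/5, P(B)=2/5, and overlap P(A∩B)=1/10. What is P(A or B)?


P(A∪B) = P(A) + P(B) - P(A∩B)
= 2/5 + 2/5 - 1/10 = 7/10

7/10


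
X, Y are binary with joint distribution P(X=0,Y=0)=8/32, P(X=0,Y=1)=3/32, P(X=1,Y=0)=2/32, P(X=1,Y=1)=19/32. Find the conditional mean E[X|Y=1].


P(Y=1) = 22/32
E[X|Y=1] = (0*3 + 1*19)/22 = 19/22

19/22


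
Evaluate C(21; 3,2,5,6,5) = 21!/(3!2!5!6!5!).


21! = 51090942171709440000
Denominator: 3!=6 * 2!=2 * 5!=120 * 6!=720 * 5!=120
Coefficient = 51090942171709440000 / 124416000 = 410646075840

410646075840


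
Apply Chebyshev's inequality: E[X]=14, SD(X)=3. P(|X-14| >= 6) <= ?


k = 6/3 = 2
Chebyshev: P(|X-mu| >= k*sigma) <= 1/k^2 = 1/2^2 = 1/4

1/4


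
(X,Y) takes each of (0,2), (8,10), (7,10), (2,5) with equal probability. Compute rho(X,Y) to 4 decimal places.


Cov(X,Y) = 11.3125, Var(X) = 11.1875, Var(Y) = 11.6875
rho = Cov/(sqrt(VarX)*sqrt(VarY)) = 0.9893

0.9893


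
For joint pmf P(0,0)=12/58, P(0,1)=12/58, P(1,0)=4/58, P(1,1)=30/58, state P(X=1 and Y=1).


Read from table: P(X=1, Y=1) = 30/58 = 15/29

15/29


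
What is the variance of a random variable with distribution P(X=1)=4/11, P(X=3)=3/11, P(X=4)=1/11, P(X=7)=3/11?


E[X] = 38/11, E[X^2] = 194/11
Var(X) = E[X^2] - (E[X])^2 = 194/11 - (38/11)^2 = 690/121

690/121


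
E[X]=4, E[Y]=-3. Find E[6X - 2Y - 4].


E[6X - 2Y - 4] = 6*E[X] - 2*E[Y] - 4
= (6)*(4) + (-2)*(-3) + (-4)
= 24 + 6 - 4 = 26

26


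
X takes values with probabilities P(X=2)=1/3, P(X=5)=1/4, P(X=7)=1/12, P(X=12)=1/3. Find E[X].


E[X] = sum(x * P(x))
= 2*1/3 + 5*1/4 + 7*1/12 + 12*1/3
= 13/2

13/2


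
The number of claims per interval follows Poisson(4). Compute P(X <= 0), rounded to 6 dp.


P(X<=0) = e^(-4)*4^0/0!
≈ 0.0183156389
≈ 0.018316

0.018316


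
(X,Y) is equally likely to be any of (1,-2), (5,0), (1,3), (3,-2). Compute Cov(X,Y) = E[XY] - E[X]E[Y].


E[X]=5/2, E[Y]=-1/4, E[XY]=-5/4
Cov(X,Y) = E[XY] - E[X]E[Y] = -5/4 - 5/2*-1/4 = -5/8

-5/8


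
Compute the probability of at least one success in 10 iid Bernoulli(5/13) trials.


P(at least one) = 1 - P(none)
P(none) = (1 - 5/13)^10 = (8/13)^10 = 1073741824/137858491849
P(at least one) = 1 - 1073741824/137858491849 = 136784750025/137858491849

136784750025/137858491849


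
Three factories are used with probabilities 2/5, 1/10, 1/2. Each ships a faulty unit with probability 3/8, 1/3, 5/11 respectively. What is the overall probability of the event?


P(A) = P(A|B1)P(B1) + P(A|B2)P(B2) + P(A|B3)P(B3)
= 3/8*2/5 + 1/3*1/10 + 5/11*1/2
= 3/20 + 1/30 + 5/22 = 271/660

271/660


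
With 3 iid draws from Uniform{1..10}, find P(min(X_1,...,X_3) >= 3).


P(min >= 3) = P(all X_i >= 3) = (P(X_1 >= 3))^3
= (8/10)^3 = (4/5)^3 = 64/125

64/125


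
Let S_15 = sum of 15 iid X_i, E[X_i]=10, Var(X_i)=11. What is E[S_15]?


E[S_n] = n*E[X_1] = 15*10 = 150

150


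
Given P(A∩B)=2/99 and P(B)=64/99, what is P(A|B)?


P(A|B) = P(A∩B)/P(B) = (2/99)/(64/99) = 2/64 = 1/32

1/32


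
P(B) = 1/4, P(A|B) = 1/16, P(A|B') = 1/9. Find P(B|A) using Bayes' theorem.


P(A) = P(A|B)P(B) + P(A|B')P(B') = 1/16*1/4 + 1/9*3/4 = 19/192
P(B|A) = P(A|B)P(B)/P(A) = (1/64)/(19/192) = 3/19

3/19


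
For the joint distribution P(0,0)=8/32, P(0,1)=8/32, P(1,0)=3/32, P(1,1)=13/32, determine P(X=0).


P(X=0) = P(0,0)+P(0,1) = 8/32 + 8/32 = 16/32 = 1/2

1/2


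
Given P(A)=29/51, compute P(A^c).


P(A') = 1 - P(A) = 1 - 29/51 = 22/51

22/51


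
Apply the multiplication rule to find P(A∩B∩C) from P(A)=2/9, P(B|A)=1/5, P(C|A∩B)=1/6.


P(A∩B∩C) = P(A) * P(B|A) * P(C|A∩B)
= 2/9 * 1/5 * 1/6
= 2/45 * 1/6 = 1/135

1/135


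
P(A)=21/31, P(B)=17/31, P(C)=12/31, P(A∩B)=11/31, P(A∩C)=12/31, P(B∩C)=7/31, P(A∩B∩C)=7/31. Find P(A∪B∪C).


P(A∪B∪C) = P(A)+P(B)+P(C) - P(AB)-P(AC)-P(BC) + P(ABC)
= 21/31+17/31+12/31 - 11/31-12/31-7/31 + 7/31
= 27/31

27/31


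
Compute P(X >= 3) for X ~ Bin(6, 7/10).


P(X>=3) = P(X=3) + P(X=4) + P(X=5) + P(X=6)
= 9261/50000 + 64827/200000 + 151263/500000 + 117649/1000000
= 92953/100000

92953/100000


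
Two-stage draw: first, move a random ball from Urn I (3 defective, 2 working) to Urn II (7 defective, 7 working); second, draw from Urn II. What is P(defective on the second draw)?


P(transfer defective) = 3/5; P(transfer working) = 2/5
If defective transferred: Urn II has 8 defective of 15, so P(defective|defective moved) = 8/15
If working transferred: Urn II has 7 defective of 15, so P(defective|working moved) = 7/15
By total probability: P(defective) = 3/5*8/15 + 2/5*7/15 = 38/75

38/75


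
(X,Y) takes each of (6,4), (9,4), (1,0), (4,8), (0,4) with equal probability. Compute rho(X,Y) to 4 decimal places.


Cov(X,Y) = 2.4000, Var(X) = 10.8000, Var(Y) = 6.4000
rho = Cov/(sqrt(VarX)*sqrt(VarY)) = 0.2887

0.2887


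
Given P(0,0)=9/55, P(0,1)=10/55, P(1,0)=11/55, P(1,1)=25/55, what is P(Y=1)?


P(Y=1) = P(0,1)+P(1,1) = 10/55 + 25/55 = 35/55 = 7/11

7/11


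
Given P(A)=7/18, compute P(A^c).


P(A') = 1 - P(A) = 1 - 7/18 = 11/18

11/18


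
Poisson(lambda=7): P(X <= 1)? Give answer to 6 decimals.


P(X<=1) = e^(-7)*7^0/0! + e^(-7)*7^1/1!
≈ 0.0009118820 + 0.0063831738
= 0.0072950558
≈ 0.007295

0.007295


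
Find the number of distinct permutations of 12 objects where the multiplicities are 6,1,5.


12! = 479001600
Denominator: 6!=720 * 1!=1 * 5!=120
Coefficient = 479001600 / 86400 = 5544

5544


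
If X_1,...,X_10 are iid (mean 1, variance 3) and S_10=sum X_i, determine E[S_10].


E[S_n] = n*E[X_1] = 10*1 = 10

10


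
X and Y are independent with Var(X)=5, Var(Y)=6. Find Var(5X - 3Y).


Independence => Cov(X,Y)=0
Var(5X - 3Y) = 5^2*Var(X) + (-3)^2*Var(Y)
= 25*5 + 9*6 = 179

179


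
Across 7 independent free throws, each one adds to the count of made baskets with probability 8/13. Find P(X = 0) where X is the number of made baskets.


P(X=0) = C(7,0) * p^0 * (1-p)^7
= 1 * 1 * 78125/62748517
= 78125/62748517

78125/62748517


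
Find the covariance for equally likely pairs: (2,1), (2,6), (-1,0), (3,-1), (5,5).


E[X]=11/5, E[Y]=11/5, E[XY]=36/5
Cov(X,Y) = E[XY] - E[X]E[Y] = 36/5 - 11/5*11/5 = 59/25

59/25


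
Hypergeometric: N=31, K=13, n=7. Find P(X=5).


P(X=5) = C(13,5)*C(18,2) / C(31,7)
= 1287*153 / 2629575
= 196911/2629575 = 1683/22475

1683/22475


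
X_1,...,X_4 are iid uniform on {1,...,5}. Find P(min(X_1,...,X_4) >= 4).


P(min >= 4) = P(all X_i >= 4) = (P(X_1 >= 4))^4
= (2/5)^4 = 16/625

16/625


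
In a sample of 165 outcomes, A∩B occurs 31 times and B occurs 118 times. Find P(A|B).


P(A|B) = P(A∩B)/P(B) = (31/165)/(118/165) = 31/118

31/118


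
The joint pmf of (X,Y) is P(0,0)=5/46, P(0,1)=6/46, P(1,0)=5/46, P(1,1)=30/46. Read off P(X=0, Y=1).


Read from table: P(X=0, Y=1) = 6/46 = 3/23

3/23


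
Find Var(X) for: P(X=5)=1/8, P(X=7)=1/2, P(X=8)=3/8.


E[X] = 57/8, E[X^2] = 413/8
Var(X) = E[X^2] - (E[X])^2 = 413/8 - (57/8)^2 = 55/64

55/64


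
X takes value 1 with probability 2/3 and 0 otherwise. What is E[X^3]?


For Bernoulli: X in {0,1}
E[X^3] = 0^3*(1-2/3) + 1^3*2/3 = 2/3

2/3


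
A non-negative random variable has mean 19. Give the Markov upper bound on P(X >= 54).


Markov: P(X >= a) <= E[X]/a
P(X >= 54) <= 19/54

19/54


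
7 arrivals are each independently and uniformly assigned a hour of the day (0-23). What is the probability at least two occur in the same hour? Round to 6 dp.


P(all different) = prod((24-i)/24 for i=0..6) = 0.380328
P(at least one match) = 1 - 0.380328 = 0.619672

0.619672


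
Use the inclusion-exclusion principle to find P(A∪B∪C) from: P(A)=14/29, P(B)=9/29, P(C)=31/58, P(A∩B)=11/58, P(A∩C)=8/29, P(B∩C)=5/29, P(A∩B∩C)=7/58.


P(A∪B∪C) = P(A)+P(B)+P(C) - P(AB)-P(AC)-P(BC) + P(ABC)
= 14/29+9/29+31/58 - 11/58-8/29-5/29 + 7/58
= 47/58

47/58


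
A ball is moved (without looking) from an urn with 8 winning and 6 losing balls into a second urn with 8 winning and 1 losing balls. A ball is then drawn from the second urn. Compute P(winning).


P(transfer winning) = 8/14 = 4/7; P(transfer losing) = 3/7
If winning transferred: Urn II has 9 winning of 10, so P(winning|winning moved) = 9/10
If losing transferred: Urn II has 8 winning of 10, so P(winning|losing moved) = 4/5
By total probability: P(winning) = 4/7*9/10 + 3/7*4/5 = 6/7

6/7


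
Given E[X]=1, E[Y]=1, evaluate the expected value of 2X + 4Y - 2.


E[2X + 4Y - 2] = 2*E[X] + 4*E[Y] - 2
= (2)*(1) + (4)*(1) + (-2)
= 2 + 4 - 2 = 4

4


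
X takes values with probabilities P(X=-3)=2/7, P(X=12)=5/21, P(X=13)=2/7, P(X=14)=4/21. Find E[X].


E[X] = sum(x * P(x))
= -3*2/7 + 12*5/21 + 13*2/7 + 14*4/21
= 176/21

176/21


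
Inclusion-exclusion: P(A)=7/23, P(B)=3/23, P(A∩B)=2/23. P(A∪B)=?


P(A∪B) = P(A) + P(B) - P(A∩B)
= 7/23 + 3/23 - 2/23 = 8/23

8/23


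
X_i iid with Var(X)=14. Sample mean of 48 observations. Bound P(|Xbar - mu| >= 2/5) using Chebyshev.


Var(Xbar) = Var(X)/n = 14/48
Chebyshev: P(|Xbar-mu| >= 2/5) <= Var(Xbar)/(2/5)^2 = (7/24)/(4/25) = 175/96
Bound exceeds 1, so trivial bound: 1

1


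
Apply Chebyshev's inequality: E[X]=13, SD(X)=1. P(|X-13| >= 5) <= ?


k = 5/1 = 5
Chebyshev: P(|X-mu| >= k*sigma) <= 1/k^2 = 1/5^2 = 1/25

1/25


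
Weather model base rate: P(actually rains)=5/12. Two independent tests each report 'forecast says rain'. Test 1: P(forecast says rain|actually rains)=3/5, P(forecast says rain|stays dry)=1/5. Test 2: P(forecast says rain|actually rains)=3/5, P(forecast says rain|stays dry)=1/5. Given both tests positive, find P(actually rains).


After test 1: P(+) = 3/5*5/12 + 1/5*7/12 = 11/30
P(B|+) = (1/4)/(11/30) = 15/22
After test 2 (use post1 as new prior): P(+) = 3/5*15/22 + 1/5*7/22 = 26/55
P(B|+,+) = (9/22)/(26/55) = 45/52

45/52


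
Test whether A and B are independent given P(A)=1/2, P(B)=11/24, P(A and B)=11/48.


P(A)*P(B) = 1/2*11/24 = 11/48
P(A∩B) = 11/48, which equals P(A)P(B), so independent

Yes, A and B are independent


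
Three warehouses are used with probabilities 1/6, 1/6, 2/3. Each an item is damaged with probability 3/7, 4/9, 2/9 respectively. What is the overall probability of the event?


P(A) = P(A|B1)P(B1) + P(A|B2)P(B2) + P(A|B3)P(B3)
= 3/7*1/6 + 4/9*1/6 + 2/9*2/3
= 1/14 + 2/27 + 4/27 = 37/126

37/126


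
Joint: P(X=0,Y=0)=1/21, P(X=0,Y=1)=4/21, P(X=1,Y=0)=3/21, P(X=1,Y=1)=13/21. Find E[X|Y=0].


P(Y=0) = 4/21
E[X|Y=0] = (0*1 + 1*3)/4 = 3/4

3/4


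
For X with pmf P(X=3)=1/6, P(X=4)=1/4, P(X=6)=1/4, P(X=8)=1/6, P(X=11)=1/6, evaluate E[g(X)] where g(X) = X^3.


E[X^3] = sum(g(x)*P(x))
= 27*1/6 + 64*1/4 + 216*1/4 + 512*1/6 + 1331*1/6
= 1145/3

1145/3


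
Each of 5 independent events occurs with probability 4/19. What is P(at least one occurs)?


P(at least one) = 1 - P(none)
P(none) = (1 - 4/19)^5 = (15/19)^5 = 759375/2476099
P(at least one) = 1 - 759375/2476099 = 1716724/2476099

1716724/2476099


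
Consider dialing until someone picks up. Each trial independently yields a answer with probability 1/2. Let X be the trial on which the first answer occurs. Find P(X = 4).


P(X=4) = (1-p)^3 * p = (1/2)^3 * 1/2
= 1/8 * 1/2 = 1/16

1/16


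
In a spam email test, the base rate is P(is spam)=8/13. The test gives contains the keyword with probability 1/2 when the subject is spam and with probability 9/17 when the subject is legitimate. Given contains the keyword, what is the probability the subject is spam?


P(A) = P(A|B)P(B) + P(A|B')P(B') = 1/2*8/13 + 9/17*5/13 = 113/221
P(B|A) = P(A|B)P(B)/P(A) = (4/13)/(113/221) = 68/113

68/113


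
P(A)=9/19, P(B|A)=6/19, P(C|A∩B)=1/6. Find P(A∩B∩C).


P(A∩B∩C) = P(A) * P(B|A) * P(C|A∩B)
= 9/19 * 6/19 * 1/6
= 54/361 * 1/6 = 9/361

9/361


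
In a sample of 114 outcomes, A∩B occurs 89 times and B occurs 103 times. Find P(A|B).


P(A|B) = P(A∩B)/P(B) = (89/114)/(103/114) = 89/103

89/103


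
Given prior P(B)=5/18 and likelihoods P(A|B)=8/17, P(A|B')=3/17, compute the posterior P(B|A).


P(A) = P(A|B)P(B) + P(A|B')P(B') = 8/17*5/18 + 3/17*13/18 = 79/306
P(B|A) = P(A|B)P(B)/P(A) = (20/153)/(79/306) = 40/79

40/79


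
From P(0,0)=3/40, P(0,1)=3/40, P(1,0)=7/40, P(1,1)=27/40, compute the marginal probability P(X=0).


P(X=0) = P(0,0)+P(0,1) = 3/40 + 3/40 = 6/40 = 3/20

3/20


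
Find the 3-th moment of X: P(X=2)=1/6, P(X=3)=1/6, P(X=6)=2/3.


E[X^3] = sum(x^3 * P(x))
= 8*1/6 + 27*1/6 + 216*2/3
= 899/6

899/6


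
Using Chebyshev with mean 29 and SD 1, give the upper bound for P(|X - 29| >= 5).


k = 5/1 = 5
Chebyshev: P(|X-mu| >= k*sigma) <= 1/k^2 = 1/5^2 = 1/25

1/25


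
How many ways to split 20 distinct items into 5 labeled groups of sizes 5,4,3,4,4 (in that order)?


20! = 2432902008176640000
Denominator: 5!=120 * 4!=24 * 3!=6 * 4!=24 * 4!=24
Coefficient = 2432902008176640000 / 9953280 = 244432188000

244432188000


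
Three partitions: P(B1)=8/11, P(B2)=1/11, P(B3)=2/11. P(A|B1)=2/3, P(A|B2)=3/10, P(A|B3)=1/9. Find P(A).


P(A) = P(A|B1)P(B1) + P(A|B2)P(B2) + P(A|B3)P(B3)
= 2/3*8/11 + 3/10*1/11 + 1/9*2/11
= 16/33 + 3/110 + 2/99 = 527/990

527/990


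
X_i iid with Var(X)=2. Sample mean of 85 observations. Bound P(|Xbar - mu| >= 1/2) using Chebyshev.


Var(Xbar) = Var(X)/n = 2/85
Chebyshev: P(|Xbar-mu| >= 1/2) <= Var(Xbar)/(1/2)^2 = (2/85)/(1/4) = 8/85

8/85


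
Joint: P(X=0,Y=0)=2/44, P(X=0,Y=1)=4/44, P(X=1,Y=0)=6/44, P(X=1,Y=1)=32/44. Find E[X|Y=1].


P(Y=1) = 36/44
E[X|Y=1] = (0*4 + 1*32)/36 = 32/36 = 8/9

8/9


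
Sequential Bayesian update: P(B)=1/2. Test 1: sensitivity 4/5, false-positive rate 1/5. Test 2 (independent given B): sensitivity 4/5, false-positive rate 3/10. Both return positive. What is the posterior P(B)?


After test 1: P(+) = 4/5*1/2 + 1/5*1/2 = 1/2
P(B|+) = (2/5)/(1/2) = 4/5
After test 2 (use post1 as new prior): P(+) = 4/5*4/5 + 3/10*1/5 = 7/10
P(B|+,+) = (16/25)/(7/10) = 32/35

32/35


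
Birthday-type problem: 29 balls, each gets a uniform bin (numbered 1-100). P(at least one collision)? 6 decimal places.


P(all different) = prod((100-i)/100 for i=0..28) = 0.010973
P(at least one match) = 1 - 0.010973 = 0.989027

0.989027


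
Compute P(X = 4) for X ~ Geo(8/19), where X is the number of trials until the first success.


P(X=4) = (1-p)^3 * p = (11/19)^3 * 8/19
= 1331/6859 * 8/19 = 10648/130321

10648/130321


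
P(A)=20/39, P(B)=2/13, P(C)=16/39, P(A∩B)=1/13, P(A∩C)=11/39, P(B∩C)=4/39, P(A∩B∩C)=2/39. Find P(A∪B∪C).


P(A∪B∪C) = P(A)+P(B)+P(C) - P(AB)-P(AC)-P(BC) + P(ABC)
= 20/39+2/13+16/39 - 1/13-11/39-4/39 + 2/39
= 2/3

2/3


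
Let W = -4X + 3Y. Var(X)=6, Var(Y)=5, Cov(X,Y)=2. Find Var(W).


Var(-4X + 3Y) = (-4)^2*Var(X) + 3^2*Var(Y) + 2*(-4)*3*Cov(X,Y)
= 16*6 + 9*5 - 24*2
= 96 + 45 - 48 = 93

93


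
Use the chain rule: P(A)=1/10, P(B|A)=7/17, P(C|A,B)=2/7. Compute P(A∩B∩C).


P(A∩B∩C) = P(A) * P(B|A) * P(C|A∩B)
= 1/10 * 7/17 * 2/7
= 7/170 * 2/7 = 1/85

1/85


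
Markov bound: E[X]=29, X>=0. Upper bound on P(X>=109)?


Markov: P(X >= a) <= E[X]/a
P(X >= 109) <= 29/109

29/109


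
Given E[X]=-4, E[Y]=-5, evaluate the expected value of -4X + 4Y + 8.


E[-4X + 4Y + 8] = -4*E[X] + 4*E[Y] + 8
= (-4)*(-4) + (4)*(-5) + (8)
= 16 - 20 + 8 = 4

4


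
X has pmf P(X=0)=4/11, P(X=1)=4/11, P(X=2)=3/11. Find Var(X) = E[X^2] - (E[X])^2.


E[X] = 10/11, E[X^2] = 16/11
Var(X) = E[X^2] - (E[X])^2 = 16/11 - (10/11)^2 = 76/121

76/121


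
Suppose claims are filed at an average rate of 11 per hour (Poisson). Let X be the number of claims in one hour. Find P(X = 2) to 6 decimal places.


P(X=2) = e^(-11) * 11^2 / 2!
≈ 0.00001670170079 * 121 / 2
≈ 0.001010

0.001010


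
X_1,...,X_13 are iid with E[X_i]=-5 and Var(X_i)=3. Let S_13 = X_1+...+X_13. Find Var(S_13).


By independence, Var(S_n) = n*Var(X_1) = 13*3 = 39

39


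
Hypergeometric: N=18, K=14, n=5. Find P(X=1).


P(X=1) = C(14,1)*C(4,4) / C(18,5)
= 14*1 / 8568
= 14/8568 = 1/612

1/612


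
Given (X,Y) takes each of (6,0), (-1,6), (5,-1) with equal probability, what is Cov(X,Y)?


E[X]=10/3, E[Y]=5/3, E[XY]=-11/3
Cov(X,Y) = E[XY] - E[X]E[Y] = -11/3 - 10/3*5/3 = -83/9

-83/9


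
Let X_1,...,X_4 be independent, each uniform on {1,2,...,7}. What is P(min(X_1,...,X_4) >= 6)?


P(min >= 6) = P(all X_i >= 6) = (P(X_1 >= 6))^4
= (2/7)^4 = 16/2401

16/2401


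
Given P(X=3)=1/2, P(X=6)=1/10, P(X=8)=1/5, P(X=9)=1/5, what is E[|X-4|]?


E[|X-4|] = sum(g(x)*P(x))
= 1*1/2 + 2*1/10 + 4*1/5 + 5*1/5
= 5/2

5/2


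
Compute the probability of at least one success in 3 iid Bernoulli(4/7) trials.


P(at least one) = 1 - P(none)
P(none) = (1 - 4/7)^3 = (3/7)^3 = 27/343
P(at least one) = 1 - 27/343 = 316/343

316/343


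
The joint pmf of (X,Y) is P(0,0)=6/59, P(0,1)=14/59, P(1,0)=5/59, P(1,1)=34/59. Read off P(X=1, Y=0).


Read from table: P(X=1, Y=0) = 5/59

5/59


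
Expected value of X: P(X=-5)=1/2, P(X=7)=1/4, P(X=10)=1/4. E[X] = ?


E[X] = sum(x * P(x))
= -5*1/2 + 7*1/4 + 10*1/4
= 7/4

7/4


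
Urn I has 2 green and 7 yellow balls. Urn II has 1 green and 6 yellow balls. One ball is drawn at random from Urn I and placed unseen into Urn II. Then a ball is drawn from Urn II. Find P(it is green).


P(transfer green) = 2/9; P(transfer yellow) = 7/9
If green transferred: Urn II has 2 green of 8, so P(green|green moved) = 1/4
If yellow transferred: Urn II has 1 green of 8, so P(green|yellow moved) = 1/8
By total probability: P(green) = 2/9*1/4 + 7/9*1/8 = 11/72

11/72


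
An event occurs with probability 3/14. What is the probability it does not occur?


P(A') = 1 - P(A) = 1 - 3/14 = 11/14

11/14


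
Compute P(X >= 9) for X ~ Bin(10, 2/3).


P(X>=9) = P(X=9) + P(X=10)
= 5120/59049 + 1024/59049
= 2048/19683

2048/19683


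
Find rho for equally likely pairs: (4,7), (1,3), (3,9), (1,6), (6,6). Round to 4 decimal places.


Cov(X,Y) = 1.4000, Var(X) = 3.6000, Var(Y) = 3.7600
rho = Cov/(sqrt(VarX)*sqrt(VarY)) = 0.3805

0.3805


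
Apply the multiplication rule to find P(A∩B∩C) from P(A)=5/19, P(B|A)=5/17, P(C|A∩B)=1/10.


P(A∩B∩C) = P(A) * P(B|A) * P(C|A∩B)
= 5/19 * 5/17 * 1/10
= 25/323 * 1/10 = 5/646

5/646


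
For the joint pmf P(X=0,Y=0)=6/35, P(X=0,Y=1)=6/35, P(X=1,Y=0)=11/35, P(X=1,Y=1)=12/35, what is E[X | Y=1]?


P(Y=1) = 18/35
E[X|Y=1] = (0*6 + 1*12)/18 = 12/18 = 2/3

2/3


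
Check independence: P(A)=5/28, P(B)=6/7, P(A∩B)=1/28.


P(A)*P(B) = 5/28*6/7 = 15/98
P(A∩B) = 1/28 != 15/98, so not independent

No, A and B are not independent


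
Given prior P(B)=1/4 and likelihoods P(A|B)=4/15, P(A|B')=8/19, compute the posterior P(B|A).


P(A) = P(A|B)P(B) + P(A|B')P(B') = 4/15*1/4 + 8/19*3/4 = 109/285
P(B|A) = P(A|B)P(B)/P(A) = (1/15)/(109/285) = 19/109

19/109


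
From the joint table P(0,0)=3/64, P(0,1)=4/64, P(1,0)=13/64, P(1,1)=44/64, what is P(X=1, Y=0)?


Read from table: P(X=1, Y=0) = 13/64

13/64


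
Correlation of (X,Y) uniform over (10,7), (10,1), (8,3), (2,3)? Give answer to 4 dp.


Cov(X,Y) = 1.2500, Var(X) = 10.7500, Var(Y) = 4.7500
rho = Cov/(sqrt(VarX)*sqrt(VarY)) = 0.1749

0.1749


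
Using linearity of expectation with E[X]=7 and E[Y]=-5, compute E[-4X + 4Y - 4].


E[-4X + 4Y - 4] = -4*E[X] + 4*E[Y] - 4
= (-4)*(7) + (4)*(-5) + (-4)
= -28 - 20 - 4 = -52

-52


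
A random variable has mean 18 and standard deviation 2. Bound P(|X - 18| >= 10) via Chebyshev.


k = 10/2 = 5
Chebyshev: P(|X-mu| >= k*sigma) <= 1/k^2 = 1/5^2 = 1/25

1/25


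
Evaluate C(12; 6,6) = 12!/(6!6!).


12! = 479001600
Denominator: 6!=720 * 6!=720
Coefficient = 479001600 / 518400 = 924

924


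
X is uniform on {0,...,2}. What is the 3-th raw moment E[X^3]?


E[X^3] = (1/3) * sum(x^3 for x=0..2)
= 9/3 = 3

3


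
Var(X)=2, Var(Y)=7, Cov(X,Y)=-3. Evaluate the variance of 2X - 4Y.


Var(2X - 4Y) = 2^2*Var(X) + (-4)^2*Var(Y) + 2*2*(-4)*Cov(X,Y)
= 4*2 + 16*7 - 16*(-3)
= 8 + 112 + 48 = 168

168


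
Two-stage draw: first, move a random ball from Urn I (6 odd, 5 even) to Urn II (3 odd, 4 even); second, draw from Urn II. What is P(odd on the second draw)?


P(transfer odd) = 6/11; P(transfer even) = 5/11
If odd transferred: Urn II has 4 odd of 8, so P(odd|odd moved) = 1/2
If even transferred: Urn II has 3 odd of 8, so P(odd|even moved) = 3/8
By total probability: P(odd) = 6/11*1/2 + 5/11*3/8 = 39/88

39/88


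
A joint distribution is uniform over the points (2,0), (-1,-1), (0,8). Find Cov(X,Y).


E[X]=1/3, E[Y]=7/3, E[XY]=1/3
Cov(X,Y) = E[XY] - E[X]E[Y] = 1/3 - 1/3*7/3 = -4/9

-4/9


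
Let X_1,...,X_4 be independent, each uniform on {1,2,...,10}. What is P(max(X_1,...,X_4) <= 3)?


P(max <= 3) = P(all X_i <= 3) = (P(X_1 <= 3))^4
= (3/10)^4 = 81/10000

81/10000


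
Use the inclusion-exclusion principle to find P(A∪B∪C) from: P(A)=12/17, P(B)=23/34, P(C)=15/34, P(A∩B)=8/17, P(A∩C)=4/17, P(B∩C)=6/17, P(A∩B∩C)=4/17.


P(A∪B∪C) = P(A)+P(B)+P(C) - P(AB)-P(AC)-P(BC) + P(ABC)
= 12/17+23/34+15/34 - 8/17-4/17-6/17 + 4/17
= 1

1


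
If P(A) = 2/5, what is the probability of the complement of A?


P(A') = 1 - P(A) = 1 - 2/5 = 3/5

3/5


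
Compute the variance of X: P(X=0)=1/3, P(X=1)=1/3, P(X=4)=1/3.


E[X] = 5/3, E[X^2] = 17/3
Var(X) = E[X^2] - (E[X])^2 = 17/3 - (5/3)^2 = 26/9

26/9


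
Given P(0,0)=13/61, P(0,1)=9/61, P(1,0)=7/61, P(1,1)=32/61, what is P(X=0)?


P(X=0) = P(0,0)+P(0,1) = 13/61 + 9/61 = 22/61

22/61


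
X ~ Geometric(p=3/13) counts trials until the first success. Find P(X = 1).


P(X=1) = (1-p)^0 * p = (10/13)^0 * 3/13
= 1 * 3/13 = 3/13

3/13


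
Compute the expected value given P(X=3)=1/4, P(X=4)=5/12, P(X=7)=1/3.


E[X] = sum(x * P(x))
= 3*1/4 + 4*5/12 + 7*1/3
= 19/4

19/4


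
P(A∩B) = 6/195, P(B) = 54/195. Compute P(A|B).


P(A|B) = P(A∩B)/P(B) = (6/195)/(54/195) = 6/54 = 1/9

1/9


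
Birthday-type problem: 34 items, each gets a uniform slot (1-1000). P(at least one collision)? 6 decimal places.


P(all different) = prod((1000-i)/1000 for i=0..33) = 0.567014
P(at least one match) = 1 - 0.567014 = 0.432986

0.432986


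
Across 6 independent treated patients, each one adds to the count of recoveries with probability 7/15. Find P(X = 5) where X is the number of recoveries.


P(X=5) = C(6,5) * p^5 * (1-p)^1
= 6 * 16807/759375 * 8/15
= 268912/3796875

268912/3796875


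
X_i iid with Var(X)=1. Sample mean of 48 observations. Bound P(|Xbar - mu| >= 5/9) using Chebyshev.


Var(Xbar) = Var(X)/n = 1/48
Chebyshev: P(|Xbar-mu| >= 5/9) <= Var(Xbar)/(5/9)^2 = (1/48)/(25/81) = 27/400

27/400


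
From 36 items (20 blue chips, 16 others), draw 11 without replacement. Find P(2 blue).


P(X=2) = C(20,2)*C(16,9) / C(36,11)
= 190*11440 / 600805296
= 2173600/600805296 = 10450/2888487

10450/2888487


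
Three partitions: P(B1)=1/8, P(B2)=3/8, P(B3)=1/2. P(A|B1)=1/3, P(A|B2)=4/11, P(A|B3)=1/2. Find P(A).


P(A) = P(A|B1)P(B1) + P(A|B2)P(B2) + P(A|B3)P(B3)
= 1/3*1/8 + 4/11*3/8 + 1/2*1/2
= 1/24 + 3/22 + 1/4 = 113/264

113/264


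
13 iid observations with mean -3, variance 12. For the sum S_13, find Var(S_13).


By independence, Var(S_n) = n*Var(X_1) = 13*12 = 156

156


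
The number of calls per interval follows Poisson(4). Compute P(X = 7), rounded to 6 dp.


P(X=7) = e^(-4) * 4^7 / 7!
≈ 0.01831563889 * 16384 / 5040
≈ 0.059540

0.059540


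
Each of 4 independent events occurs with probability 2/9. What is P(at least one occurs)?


P(at least one) = 1 - P(none)
P(none) = (1 - 2/9)^4 = (7/9)^4 = 2401/6561
P(at least one) = 1 - 2401/6561 = 4160/6561

4160/6561


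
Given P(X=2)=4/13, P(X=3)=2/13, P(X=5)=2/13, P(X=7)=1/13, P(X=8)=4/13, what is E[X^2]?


E[X^2] = sum(g(x)*P(x))
= 4*4/13 + 9*2/13 + 25*2/13 + 49*1/13 + 64*4/13
= 389/13

389/13


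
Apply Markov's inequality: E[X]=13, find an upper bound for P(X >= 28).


Markov: P(X >= a) <= E[X]/a
P(X >= 28) <= 13/28

13/28


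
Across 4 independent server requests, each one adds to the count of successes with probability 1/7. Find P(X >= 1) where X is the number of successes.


P(X>=1) = P(X=1) + P(X=2) + P(X=3) + P(X=4)
= 864/2401 + 216/2401 + 24/2401 + 1/2401
= 1105/2401

1105/2401


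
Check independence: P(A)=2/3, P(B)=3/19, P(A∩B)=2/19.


P(A)*P(B) = 2/3*3/19 = 2/19
P(A∩B) = 2/19, which equals P(A)P(B), so independent

Yes, A and B are independent


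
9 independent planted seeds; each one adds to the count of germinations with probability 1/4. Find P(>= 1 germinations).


P(at least one) = 1 - P(none)
P(none) = (1 - 1/4)^9 = (3/4)^9 = 19683/262144
P(at least one) = 1 - 19683/262144 = 242461/262144

242461/262144


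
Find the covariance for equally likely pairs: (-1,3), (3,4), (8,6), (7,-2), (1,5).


E[X]=18/5, E[Y]=16/5, E[XY]=48/5
Cov(X,Y) = E[XY] - E[X]E[Y] = 48/5 - 18/5*16/5 = -48/25

-48/25


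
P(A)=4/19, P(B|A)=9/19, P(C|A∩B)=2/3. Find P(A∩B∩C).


P(A∩B∩C) = P(A) * P(B|A) * P(C|A∩B)
= 4/19 * 9/19 * 2/3
= 36/361 * 2/3 = 24/361

24/361


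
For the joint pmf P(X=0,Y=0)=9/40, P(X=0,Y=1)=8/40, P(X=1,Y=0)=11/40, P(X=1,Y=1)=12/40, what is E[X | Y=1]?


P(Y=1) = 20/40
E[X|Y=1] = (0*8 + 1*12)/20 = 12/20 = 3/5

3/5


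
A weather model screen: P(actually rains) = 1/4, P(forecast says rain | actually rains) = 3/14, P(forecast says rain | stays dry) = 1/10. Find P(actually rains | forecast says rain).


P(A) = P(A|B)P(B) + P(A|B')P(B') = 3/14*1/4 + 1/10*3/4 = 9/70
P(B|A) = P(A|B)P(B)/P(A) = (3/56)/(9/70) = 5/12

5/12


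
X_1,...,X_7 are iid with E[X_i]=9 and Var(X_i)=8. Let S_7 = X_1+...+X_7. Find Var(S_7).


By independence, Var(S_n) = n*Var(X_1) = 7*8 = 56

56


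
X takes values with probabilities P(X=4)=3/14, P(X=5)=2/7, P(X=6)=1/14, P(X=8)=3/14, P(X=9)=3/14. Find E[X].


E[X] = sum(x * P(x))
= 4*3/14 + 5*2/7 + 6*1/14 + 8*3/14 + 9*3/14
= 89/14

89/14


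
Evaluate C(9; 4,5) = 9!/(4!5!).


9! = 362880
Denominator: 4!=24 * 5!=120
Coefficient = 362880 / 2880 = 126

126


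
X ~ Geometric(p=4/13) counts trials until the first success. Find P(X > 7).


P(X > 7) = P(first 7 trials all fail) = (1-p)^7 = (9/13)^7 = 4782969/62748517

4782969/62748517


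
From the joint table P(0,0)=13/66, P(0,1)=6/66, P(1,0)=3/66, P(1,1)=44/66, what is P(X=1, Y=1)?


Read from table: P(X=1, Y=1) = 44/66 = 2/3

2/3


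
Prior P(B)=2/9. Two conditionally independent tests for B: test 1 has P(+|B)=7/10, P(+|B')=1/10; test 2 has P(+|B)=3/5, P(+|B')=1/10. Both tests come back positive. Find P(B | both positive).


After test 1: P(+) = 7/10*2/9 + 1/10*7/9 = 7/30
P(B|+) = (7/45)/(7/30) = 2/3
After test 2 (use post1 as new prior): P(+) = 3/5*2/3 + 1/10*1/3 = 13/30
P(B|+,+) = (2/5)/(13/30) = 12/13

12/13


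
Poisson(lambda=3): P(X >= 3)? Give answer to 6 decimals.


P(X>=3) = 1 - P(X<=2) = 1 - (e^(-3)*3^0/0! + e^(-3)*3^1/1! + e^(-3)*3^2/2!)
≈ 1 - (0.0497870684 + 0.1493612051 + 0.2240418077)
= 1 - 0.4231900812 = 0.5768099188
≈ 0.576810

0.576810


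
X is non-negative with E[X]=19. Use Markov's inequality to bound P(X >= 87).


Markov: P(X >= a) <= E[X]/a
P(X >= 87) <= 19/87

19/87


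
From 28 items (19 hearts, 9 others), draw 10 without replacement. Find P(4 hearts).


P(X=4) = C(19,4)*C(9,6) / C(28,10)
= 3876*84 / 13123110
= 325584/13123110 = 408/16445

408/16445


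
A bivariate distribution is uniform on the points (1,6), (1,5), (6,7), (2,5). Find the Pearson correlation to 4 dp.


Cov(X,Y) = 1.3750, Var(X) = 4.2500, Var(Y) = 0.6875
rho = Cov/(sqrt(VarX)*sqrt(VarY)) = 0.8044

0.8044


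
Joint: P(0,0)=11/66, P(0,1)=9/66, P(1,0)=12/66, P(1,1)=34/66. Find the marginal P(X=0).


P(X=0) = P(0,0)+P(0,1) = 11/66 + 9/66 = 20/66 = 10/33

10/33


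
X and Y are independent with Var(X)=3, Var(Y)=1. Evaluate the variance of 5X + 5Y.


Independence => Cov(X,Y)=0
Var(5X + 5Y) = 5^2*Var(X) + 5^2*Var(Y)
= 25*3 + 25*1 = 100

100


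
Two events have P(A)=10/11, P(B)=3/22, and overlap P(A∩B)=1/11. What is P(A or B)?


P(A∪B) = P(A) + P(B) - P(A∩B)
= 10/11 + 3/22 - 1/11 = 21/22

21/22


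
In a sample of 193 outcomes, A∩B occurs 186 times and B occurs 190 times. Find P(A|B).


P(A|B) = P(A∩B)/P(B) = (186/193)/(190/193) = 186/190 = 93/95

93/95


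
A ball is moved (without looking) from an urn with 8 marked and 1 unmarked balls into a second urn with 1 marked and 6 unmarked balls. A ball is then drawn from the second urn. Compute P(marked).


P(transfer marked) = 8/9; P(transfer unmarked) = 1/9
If marked transferred: Urn II has 2 marked of 8, so P(marked|marked moved) = 1/4
If unmarked transferred: Urn II has 1 marked of 8, so P(marked|unmarked moved) = 1/8
By total probability: P(marked) = 8/9*1/4 + 1/9*1/8 = 17/72

17/72


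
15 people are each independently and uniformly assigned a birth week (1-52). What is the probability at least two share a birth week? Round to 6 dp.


P(all different) = prod((52-i)/52 for i=0..14) = 0.106626
P(at least one match) = 1 - 0.106626 = 0.893374

0.893374


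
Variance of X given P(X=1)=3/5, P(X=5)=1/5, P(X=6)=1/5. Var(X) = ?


E[X] = 14/5, E[X^2] = 64/5
Var(X) = E[X^2] - (E[X])^2 = 64/5 - (14/5)^2 = 124/25

124/25


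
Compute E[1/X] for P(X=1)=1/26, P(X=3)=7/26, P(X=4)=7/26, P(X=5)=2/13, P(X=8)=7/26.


E[1/X] = sum(g(x)*P(x))
= 1*1/26 + 1/3*7/26 + 1/4*7/26 + 1/5*2/13 + 1/8*7/26
= 811/3120

811/3120


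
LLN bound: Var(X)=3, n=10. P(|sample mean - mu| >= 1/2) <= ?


Var(Xbar) = Var(X)/n = 3/10
Chebyshev: P(|Xbar-mu| >= 1/2) <= Var(Xbar)/(1/2)^2 = (3/10)/(1/4) = 6/5
Bound exceeds 1, so trivial bound: 1

1


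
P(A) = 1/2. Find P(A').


P(A') = 1 - P(A) = 1 - 1/2 = 1/2

1/2


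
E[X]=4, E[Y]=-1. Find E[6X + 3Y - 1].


E[6X + 3Y - 1] = 6*E[X] + 3*E[Y] - 1
= (6)*(4) + (3)*(-1) + (-1)
= 24 - 3 - 1 = 20

20


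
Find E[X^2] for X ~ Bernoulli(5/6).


For Bernoulli: X in {0,1}
E[X^2] = 0^2*(1-5/6) + 1^2*5/6 = 5/6

5/6


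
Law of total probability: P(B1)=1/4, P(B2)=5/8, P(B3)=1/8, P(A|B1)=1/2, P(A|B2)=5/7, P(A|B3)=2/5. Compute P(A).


P(A) = P(A|B1)P(B1) + P(A|B2)P(B2) + P(A|B3)P(B3)
= 1/2*1/4 + 5/7*5/8 + 2/5*1/8
= 1/8 + 25/56 + 1/20 = 87/140

87/140


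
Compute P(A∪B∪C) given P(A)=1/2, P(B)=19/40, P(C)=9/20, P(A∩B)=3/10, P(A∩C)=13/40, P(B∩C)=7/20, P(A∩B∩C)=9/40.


P(A∪B∪C) = P(A)+P(B)+P(C) - P(AB)-P(AC)-P(BC) + P(ABC)
= 1/2+19/40+9/20 - 3/10-13/40-7/20 + 9/40
= 27/40

27/40


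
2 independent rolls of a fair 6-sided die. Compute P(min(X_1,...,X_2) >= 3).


P(min >= 3) = P(all X_i >= 3) = (P(X_1 >= 3))^2
= (4/6)^2 = (2/3)^2 = 4/9

4/9


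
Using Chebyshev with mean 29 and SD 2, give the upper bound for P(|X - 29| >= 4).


k = 4/2 = 2
Chebyshev: P(|X-mu| >= k*sigma) <= 1/k^2 = 1/2^2 = 1/4

1/4


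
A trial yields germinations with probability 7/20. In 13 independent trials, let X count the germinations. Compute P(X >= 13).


P(X>=13) = P(X=13)
= 96889010407/81920000000000000
= 96889010407/81920000000000000

96889010407/81920000000000000


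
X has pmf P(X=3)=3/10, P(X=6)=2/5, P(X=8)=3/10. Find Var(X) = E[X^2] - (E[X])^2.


E[X] = 57/10, E[X^2] = 363/10
Var(X) = E[X^2] - (E[X])^2 = 363/10 - (57/10)^2 = 381/100

381/100


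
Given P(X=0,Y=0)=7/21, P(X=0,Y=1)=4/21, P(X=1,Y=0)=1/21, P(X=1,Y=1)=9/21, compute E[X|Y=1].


P(Y=1) = 13/21
E[X|Y=1] = (0*4 + 1*9)/13 = 9/13

9/13


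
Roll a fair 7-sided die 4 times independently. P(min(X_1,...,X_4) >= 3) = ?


P(min >= 3) = P(all X_i >= 3) = (P(X_1 >= 3))^4
= (5/7)^4 = 625/2401

625/2401


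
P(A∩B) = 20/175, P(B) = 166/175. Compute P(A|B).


P(A|B) = P(A∩B)/P(B) = (20/175)/(166/175) = 20/166 = 10/83

10/83


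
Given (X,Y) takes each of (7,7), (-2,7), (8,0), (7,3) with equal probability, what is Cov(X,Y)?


E[X]=5, E[Y]=17/4, E[XY]=14
Cov(X,Y) = E[XY] - E[X]E[Y] = 14 - 5*17/4 = -29/4

-29/4


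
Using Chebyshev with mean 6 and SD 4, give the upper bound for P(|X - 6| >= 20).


k = 20/4 = 5
Chebyshev: P(|X-mu| >= k*sigma) <= 1/k^2 = 1/5^2 = 1/25

1/25


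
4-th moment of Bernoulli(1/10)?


For Bernoulli: X in {0,1}
E[X^4] = 0^4*(1-1/10) + 1^4*1/10 = 1/10

1/10


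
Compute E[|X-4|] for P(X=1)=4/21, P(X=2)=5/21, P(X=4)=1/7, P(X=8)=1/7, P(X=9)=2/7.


E[|X-4|] = sum(g(x)*P(x))
= 3*4/21 + 2*5/21 + 0*1/7 + 4*1/7 + 5*2/7
= 64/21

64/21


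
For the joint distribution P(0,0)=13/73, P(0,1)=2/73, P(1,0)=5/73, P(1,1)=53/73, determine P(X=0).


P(X=0) = P(0,0)+P(0,1) = 13/73 + 2/73 = 15/73

15/73


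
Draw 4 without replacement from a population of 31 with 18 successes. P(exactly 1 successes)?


P(X=1) = C(18,1)*C(13,3) / C(31,4)
= 18*286 / 31465
= 5148/31465

5148/31465


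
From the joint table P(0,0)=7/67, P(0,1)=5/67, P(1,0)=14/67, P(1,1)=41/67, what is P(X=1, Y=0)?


Read from table: P(X=1, Y=0) = 14/67

14/67


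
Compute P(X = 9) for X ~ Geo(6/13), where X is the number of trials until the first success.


P(X=9) = (1-p)^8 * p = (7/13)^8 * 6/13
= 5764801/815730721 * 6/13 = 34588806/10604499373

34588806/10604499373


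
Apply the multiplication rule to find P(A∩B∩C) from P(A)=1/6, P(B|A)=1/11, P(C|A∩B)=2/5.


P(A∩B∩C) = P(A) * P(B|A) * P(C|A∩B)
= 1/6 * 1/11 * 2/5
= 1/66 * 2/5 = 1/165

1/165


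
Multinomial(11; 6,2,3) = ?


11! = 39916800
Denominator: 6!=720 * 2!=2 * 3!=6
Coefficient = 39916800 / 8640 = 4620

4620


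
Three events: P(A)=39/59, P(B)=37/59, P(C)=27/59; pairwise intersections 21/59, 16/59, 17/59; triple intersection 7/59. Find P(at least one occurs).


P(A∪B∪C) = P(A)+P(B)+P(C) - P(AB)-P(AC)-P(BC) + P(ABC)
= 39/59+37/59+27/59 - 21/59-16/59-17/59 + 7/59
= 56/59

56/59


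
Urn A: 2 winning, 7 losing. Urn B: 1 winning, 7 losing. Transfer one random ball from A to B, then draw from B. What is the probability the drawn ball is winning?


P(transfer winning) = 2/9; P(transfer losing) = 7/9
If winning transferred: Urn II has 2 winning of 9, so P(winning|winning moved) = 2/9
If losing transferred: Urn II has 1 winning of 9, so P(winning|losing moved) = 1/9
By total probability: P(winning) = 2/9*2/9 + 7/9*1/9 = 11/81

11/81


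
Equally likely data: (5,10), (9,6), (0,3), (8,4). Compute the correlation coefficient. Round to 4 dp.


Cov(X,Y) = 2.3750, Var(X) = 12.2500, Var(Y) = 7.1875
rho = Cov/(sqrt(VarX)*sqrt(VarY)) = 0.2531

0.2531


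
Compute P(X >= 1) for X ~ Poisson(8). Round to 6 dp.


P(X>=1) = 1 - P(X<=0) = 1 - (e^(-8)*8^0/0!)
≈ 1 - 0.0003354626 = 0.9996645374
≈ 0.999665

0.999665


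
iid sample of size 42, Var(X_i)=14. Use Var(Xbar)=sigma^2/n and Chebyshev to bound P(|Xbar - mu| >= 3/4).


Var(Xbar) = Var(X)/n = 14/42
Chebyshev: P(|Xbar-mu| >= 3/4) <= Var(Xbar)/(3/4)^2 = (1/3)/(9/16) = 16/27

16/27


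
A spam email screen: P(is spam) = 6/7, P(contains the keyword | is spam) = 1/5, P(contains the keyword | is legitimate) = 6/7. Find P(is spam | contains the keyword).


P(A) = P(A|B)P(B) + P(A|B')P(B') = 1/5*6/7 + 6/7*1/7 = 72/245
P(B|A) = P(A|B)P(B)/P(A) = (6/35)/(72/245) = 7/12

7/12


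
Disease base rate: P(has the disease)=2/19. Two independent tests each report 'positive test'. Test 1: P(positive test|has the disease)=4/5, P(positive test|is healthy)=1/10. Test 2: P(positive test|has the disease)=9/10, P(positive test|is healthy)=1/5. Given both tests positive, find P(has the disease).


After test 1: P(+) = 4/5*2/19 + 1/10*17/19 = 33/190
P(B|+) = (8/95)/(33/190) = 16/33
After test 2 (use post1 as new prior): P(+) = 9/10*16/33 + 1/5*17/33 = 89/165
P(B|+,+) = (24/55)/(89/165) = 72/89

72/89


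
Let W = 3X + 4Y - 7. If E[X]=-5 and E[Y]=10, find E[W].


E[3X + 4Y - 7] = 3*E[X] + 4*E[Y] - 7
= (3)*(-5) + (4)*(10) + (-7)
= -15 + 40 - 7 = 18

18


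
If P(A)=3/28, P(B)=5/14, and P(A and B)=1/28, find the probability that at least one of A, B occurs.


P(A∪B) = P(A) + P(B) - P(A∩B)
= 3/28 + 5/14 - 1/28 = 3/7

3/7


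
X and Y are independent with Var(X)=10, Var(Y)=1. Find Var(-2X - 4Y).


Independence => Cov(X,Y)=0
Var(-2X - 4Y) = (-2)^2*Var(X) + (-4)^2*Var(Y)
= 4*10 + 16*1 = 56

56


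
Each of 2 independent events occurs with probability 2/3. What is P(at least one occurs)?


P(at least one) = 1 - P(none)
P(none) = (1 - 2/3)^2 = (1/3)^2 = 1/9
P(at least one) = 1 - 1/9 = 8/9

8/9


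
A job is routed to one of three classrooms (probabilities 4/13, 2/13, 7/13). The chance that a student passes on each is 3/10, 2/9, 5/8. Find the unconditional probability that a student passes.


P(A) = P(A|B1)P(B1) + P(A|B2)P(B2) + P(A|B3)P(B3)
= 3/10*4/13 + 2/9*2/13 + 5/8*7/13
= 6/65 + 4/117 + 35/104 = 2167/4680

2167/4680


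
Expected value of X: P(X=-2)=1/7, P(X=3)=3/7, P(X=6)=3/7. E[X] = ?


E[X] = sum(x * P(x))
= -2*1/7 + 3*3/7 + 6*3/7
= 25/7

25/7


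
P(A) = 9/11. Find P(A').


P(A') = 1 - P(A) = 1 - 9/11 = 2/11

2/11


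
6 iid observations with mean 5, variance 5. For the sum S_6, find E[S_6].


E[S_n] = n*E[X_1] = 6*5 = 30

30


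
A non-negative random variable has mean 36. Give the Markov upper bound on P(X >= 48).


Markov: P(X >= a) <= E[X]/a
P(X >= 48) <= 36/48 = 3/4

3/4


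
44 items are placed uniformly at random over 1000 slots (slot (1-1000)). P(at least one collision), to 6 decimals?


P(all different) = prod((1000-i)/1000 for i=0..43) = 0.382884
P(at least one match) = 1 - 0.382884 = 0.617116

0.617116


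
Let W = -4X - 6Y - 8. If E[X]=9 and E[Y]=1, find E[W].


E[-4X - 6Y - 8] = -4*E[X] - 6*E[Y] - 8
= (-4)*(9) + (-6)*(1) + (-8)
= -36 - 6 - 8 = -50

-50


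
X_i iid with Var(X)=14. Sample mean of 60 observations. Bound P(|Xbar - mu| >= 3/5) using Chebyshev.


Var(Xbar) = Var(X)/n = 14/60
Chebyshev: P(|Xbar-mu| >= 3/5) <= Var(Xbar)/(3/5)^2 = (7/30)/(9/25) = 35/54

35/54


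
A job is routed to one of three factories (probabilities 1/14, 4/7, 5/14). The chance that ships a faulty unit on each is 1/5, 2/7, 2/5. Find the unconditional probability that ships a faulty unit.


P(A) = P(A|B1)P(B1) + P(A|B2)P(B2) + P(A|B3)P(B3)
= 1/5*1/14 + 2/7*4/7 + 2/5*5/14
= 1/70 + 8/49 + 1/7 = 157/490

157/490


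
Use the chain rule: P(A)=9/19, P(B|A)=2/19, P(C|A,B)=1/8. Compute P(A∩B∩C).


P(A∩B∩C) = P(A) * P(B|A) * P(C|A∩B)
= 9/19 * 2/19 * 1/8
= 18/361 * 1/8 = 9/1444

9/1444
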